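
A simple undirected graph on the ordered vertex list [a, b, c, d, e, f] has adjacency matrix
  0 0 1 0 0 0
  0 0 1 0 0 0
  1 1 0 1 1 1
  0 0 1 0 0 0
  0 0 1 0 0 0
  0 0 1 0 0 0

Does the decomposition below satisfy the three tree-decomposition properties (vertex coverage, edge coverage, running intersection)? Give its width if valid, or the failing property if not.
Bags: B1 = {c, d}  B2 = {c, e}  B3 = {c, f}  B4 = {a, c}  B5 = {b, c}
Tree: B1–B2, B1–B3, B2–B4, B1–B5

Yes; width 1.

Checking the three conditions: (i) the bags cover all of {a, b, c, d, e, f}; (ii) for each edge, some bag contains both endpoints; (iii) the bags containing any fixed vertex form a subtree. All hold, so the decomposition is valid with width 2 − 1 = 1.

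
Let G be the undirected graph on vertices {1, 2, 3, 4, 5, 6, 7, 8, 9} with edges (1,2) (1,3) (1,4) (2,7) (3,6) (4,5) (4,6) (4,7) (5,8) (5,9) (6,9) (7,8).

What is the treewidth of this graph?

A width-3 tree decomposition is:
Bags: B1 = {1, 3, 6, 9}  B2 = {1, 4, 6, 9}  B3 = {1, 4, 5, 9}  B4 = {1, 2, 4, 5}  B5 = {2, 4, 5, 7}  B6 = {2, 5, 7, 8}
Tree: B1–B2, B2–B3, B3–B4, B4–B5, B5–B6
Each bag holds 4 vertices, so the decomposition has width 3, which upper-bounds the treewidth. For the lower bound: the 4 vertex sets {3,6,9}, {1}, {4}, {2,5,7,8} are disjoint, each induces a connected subgraph, and every pair is joined by at least one edge of G. Contracting each set to a single vertex therefore yields K_{4} as a minor, and since treewidth is minor-monotone, tw(G) ≥ tw(K_{4}) = 3. Therefore the treewidth is 3.

3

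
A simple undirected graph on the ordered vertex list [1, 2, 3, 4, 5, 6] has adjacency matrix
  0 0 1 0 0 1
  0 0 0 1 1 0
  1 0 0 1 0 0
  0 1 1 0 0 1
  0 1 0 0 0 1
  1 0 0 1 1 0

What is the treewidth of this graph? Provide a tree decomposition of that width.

Each bag holds 3 vertices, so the decomposition has width 2, which upper-bounds the treewidth. For the lower bound, G contains the cycle 5–2–4–6–5, so G is not a forest; only forests have treewidth ≤ 1, hence tw(G) ≥ 2. Therefore the treewidth is 2.

Treewidth 2.
One optimal decomposition is:
Bags: B1 = {2, 5, 6}  B2 = {2, 4, 6}  B3 = {1, 4, 6}  B4 = {1, 3, 4}
Tree: B1–B2, B2–B3, B3–B4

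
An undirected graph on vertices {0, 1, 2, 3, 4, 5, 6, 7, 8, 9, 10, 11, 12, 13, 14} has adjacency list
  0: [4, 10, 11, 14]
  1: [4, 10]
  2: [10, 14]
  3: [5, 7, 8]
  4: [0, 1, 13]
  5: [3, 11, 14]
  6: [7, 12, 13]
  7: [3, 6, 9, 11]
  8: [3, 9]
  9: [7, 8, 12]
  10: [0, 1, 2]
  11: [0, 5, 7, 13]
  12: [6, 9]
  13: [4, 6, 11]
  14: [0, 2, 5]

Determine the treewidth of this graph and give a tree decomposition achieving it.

Treewidth 3.
Bags: B1 = {1, 2, 4, 10}  B2 = {0, 2, 4, 10}  B3 = {0, 2, 4, 14}  B4 = {0, 4, 13, 14}  B5 = {0, 11, 13, 14}  B6 = {5, 11, 13, 14}  B7 = {5, 6, 11, 13}  B8 = {5, 6, 7, 11}  B9 = {3, 5, 6, 7}  B10 = {3, 6, 7, 12}  B11 = {3, 7, 9, 12}  B12 = {3, 8, 9, 12}
Tree: B1–B2, B2–B3, B3–B4, B4–B5, B5–B6, B6–B7, B7–B8, B8–B9, B9–B10, B10–B11, B11–B12

The largest bag has 4 vertices, giving width 3; this decomposition certifies tw(G) ≤ 3. For the lower bound: the 4 vertex sets {1,2,10}, {4}, {0}, {5,11,13,14} are disjoint, each induces a connected subgraph, and every pair is joined by at least one edge of G. Contracting each set to a single vertex therefore yields K_{4} as a minor, and since treewidth is minor-monotone, tw(G) ≥ tw(K_{4}) = 3. Therefore the treewidth is 3.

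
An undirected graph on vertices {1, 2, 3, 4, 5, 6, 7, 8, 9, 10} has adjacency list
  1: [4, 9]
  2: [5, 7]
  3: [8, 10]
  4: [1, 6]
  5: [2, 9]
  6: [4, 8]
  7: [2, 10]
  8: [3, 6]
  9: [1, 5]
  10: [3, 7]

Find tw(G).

A width-2 tree decomposition is:
Bags: B1 = {2, 7, 10}  B2 = {2, 3, 10}  B3 = {2, 3, 8}  B4 = {2, 6, 8}  B5 = {2, 4, 6}  B6 = {1, 2, 4}  B7 = {1, 2, 9}  B8 = {2, 5, 9}
Tree: B1–B2, B2–B3, B3–B4, B4–B5, B5–B6, B6–B7, B7–B8
Each bag holds 3 vertices, so the decomposition has width 2, which upper-bounds the treewidth. The edges 2–7–10–3–8–6–4–1–9–5–2 form a cycle, so G is not a tree and its treewidth is at least 2. Combining the bounds, tw(G) = 2.

2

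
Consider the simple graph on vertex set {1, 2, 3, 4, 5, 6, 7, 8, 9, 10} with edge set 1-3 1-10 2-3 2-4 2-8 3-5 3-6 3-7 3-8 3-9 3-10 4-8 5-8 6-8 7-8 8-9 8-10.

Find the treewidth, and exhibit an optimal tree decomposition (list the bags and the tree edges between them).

Treewidth 2.
One optimal decomposition is:
Bags: B1 = {2, 4, 8}  B2 = {2, 3, 8}  B3 = {3, 7, 8}  B4 = {3, 5, 8}  B5 = {3, 6, 8}  B6 = {3, 8, 10}  B7 = {3, 8, 9}  B8 = {1, 3, 10}
Tree: B1–B2, B2–B3, B3–B4, B4–B5, B3–B6, B2–B7, B6–B8

The largest bag has 3 vertices, giving width 2; this decomposition certifies tw(G) ≤ 2. For the lower bound, the 3 vertices {2, 3, 8} are pairwise adjacent, and any tree decomposition puts a clique entirely inside one bag — forcing width ≥ 2. Combining the bounds, tw(G) = 2.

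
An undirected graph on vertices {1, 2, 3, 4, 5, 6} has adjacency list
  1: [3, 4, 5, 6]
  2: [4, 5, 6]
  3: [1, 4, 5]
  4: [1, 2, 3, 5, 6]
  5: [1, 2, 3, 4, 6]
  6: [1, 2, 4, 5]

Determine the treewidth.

3

A width-3 tree decomposition is:
Bags: B1 = {1, 4, 5, 6}  B2 = {1, 3, 4, 5}  B3 = {2, 4, 5, 6}
Tree: B1–B2, B1–B3
Each bag holds 4 vertices, so the decomposition has width 3, which upper-bounds the treewidth. On the other hand G contains the 4-clique {1, 3, 4, 5}. A clique must lie in a single bag of any decomposition, so no decomposition can have width below 3. Therefore the treewidth is 3.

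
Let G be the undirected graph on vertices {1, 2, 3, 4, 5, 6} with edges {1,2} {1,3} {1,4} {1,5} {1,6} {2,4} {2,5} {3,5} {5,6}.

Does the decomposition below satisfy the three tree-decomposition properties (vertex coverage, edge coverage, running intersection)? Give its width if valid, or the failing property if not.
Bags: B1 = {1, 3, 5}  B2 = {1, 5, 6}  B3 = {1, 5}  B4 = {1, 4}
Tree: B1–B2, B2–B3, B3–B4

A tree decomposition must satisfy three properties: every vertex lies in some bag; for every edge, both endpoints lie together in some bag; and for every vertex, the bags containing it form a connected subtree. Here vertex 2 appears in no bag, so the decomposition is invalid.

No — vertex 2 appears in no bag.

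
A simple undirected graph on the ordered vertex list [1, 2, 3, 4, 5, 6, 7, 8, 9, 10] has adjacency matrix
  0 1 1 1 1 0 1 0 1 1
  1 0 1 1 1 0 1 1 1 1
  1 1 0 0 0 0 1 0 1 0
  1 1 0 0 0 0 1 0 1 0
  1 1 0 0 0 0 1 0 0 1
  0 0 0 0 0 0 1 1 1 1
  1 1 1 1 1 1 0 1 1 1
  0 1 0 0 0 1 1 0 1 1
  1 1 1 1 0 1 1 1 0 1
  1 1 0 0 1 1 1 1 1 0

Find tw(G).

A width-4 tree decomposition is:
Bags: B1 = {1, 2, 4, 7, 9}  B2 = {1, 2, 7, 9, 10}  B3 = {1, 2, 3, 7, 9}  B4 = {2, 7, 8, 9, 10}  B5 = {6, 7, 8, 9, 10}  B6 = {1, 2, 5, 7, 10}
Tree: B1–B2, B1–B3, B2–B4, B4–B5, B2–B6
Every bag has size at most 5, so the width is 5 − 1 = 4 and tw(G) ≤ 4. Conversely, {2, 7, 8, 9, 10} is a clique of size 5, and the vertices of any clique must share a bag in every tree decomposition; so some bag has ≥ 5 vertices and tw(G) ≥ 4. Therefore the treewidth is 4.

4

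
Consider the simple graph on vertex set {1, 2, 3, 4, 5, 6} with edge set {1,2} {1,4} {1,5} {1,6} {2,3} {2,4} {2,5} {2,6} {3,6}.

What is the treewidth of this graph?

A width-2 tree decomposition is:
Bags: B1 = {1, 2, 4}  B2 = {1, 2, 5}  B3 = {1, 2, 6}  B4 = {2, 3, 6}
Tree: B1–B2, B1–B3, B3–B4
The largest bag has 3 vertices, giving width 2; this decomposition certifies tw(G) ≤ 2. Conversely, {1, 2, 4} is a clique of size 3, and the vertices of any clique must share a bag in every tree decomposition; so some bag has ≥ 3 vertices and tw(G) ≥ 2. Therefore the treewidth is 2.

2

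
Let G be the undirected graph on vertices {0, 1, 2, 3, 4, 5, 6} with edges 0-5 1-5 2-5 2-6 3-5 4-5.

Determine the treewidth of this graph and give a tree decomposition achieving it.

Each bag holds 2 vertices, so the decomposition has width 1, which upper-bounds the treewidth. G has an edge, so its treewidth is at least 1. Therefore the treewidth is 1.

Treewidth 1.
Bags: B1 = {4, 5}  B2 = {3, 5}  B3 = {0, 5}  B4 = {2, 5}  B5 = {1, 5}  B6 = {2, 6}
Tree: B1–B2, B2–B3, B3–B4, B2–B5, B4–B6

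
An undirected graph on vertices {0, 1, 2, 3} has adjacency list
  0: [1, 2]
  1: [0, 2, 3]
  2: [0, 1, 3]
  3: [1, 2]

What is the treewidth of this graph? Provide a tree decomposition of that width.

Treewidth 2.
Bags: B1 = {1, 2, 3}  B2 = {0, 1, 2}
Tree: B1–B2

Each bag holds 3 vertices, so the decomposition has width 2, which upper-bounds the treewidth. For the lower bound, the 3 vertices {0, 1, 2} are pairwise adjacent, and any tree decomposition puts a clique entirely inside one bag — forcing width ≥ 2. Combining the bounds, tw(G) = 2.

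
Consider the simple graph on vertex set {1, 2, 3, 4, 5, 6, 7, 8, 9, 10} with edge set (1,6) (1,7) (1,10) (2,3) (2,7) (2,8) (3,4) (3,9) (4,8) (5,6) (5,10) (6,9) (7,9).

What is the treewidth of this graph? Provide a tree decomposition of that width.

The largest bag has 3 vertices, giving width 2; this decomposition certifies tw(G) ≤ 2. For the lower bound, G contains the cycle 8–4–3–2–8, so G is not a forest; only forests have treewidth ≤ 1, hence tw(G) ≥ 2. Combining the bounds, tw(G) = 2.

Treewidth 2.
Bags: B1 = {2, 4, 8}  B2 = {2, 3, 4}  B3 = {2, 3, 7}  B4 = {3, 7, 9}  B5 = {1, 7, 9}  B6 = {1, 6, 9}  B7 = {1, 6, 10}  B8 = {5, 6, 10}
Tree: B1–B2, B2–B3, B3–B4, B4–B5, B5–B6, B6–B7, B7–B8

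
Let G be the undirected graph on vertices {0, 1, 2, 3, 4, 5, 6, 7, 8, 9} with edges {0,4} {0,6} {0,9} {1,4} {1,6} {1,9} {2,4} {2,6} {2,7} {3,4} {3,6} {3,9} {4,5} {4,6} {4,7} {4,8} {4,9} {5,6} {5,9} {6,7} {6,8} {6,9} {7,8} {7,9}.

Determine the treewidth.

3

A width-3 tree decomposition is:
Bags: B1 = {4, 6, 7, 9}  B2 = {4, 5, 6, 9}  B3 = {3, 4, 6, 9}  B4 = {0, 4, 6, 9}  B5 = {2, 4, 6, 7}  B6 = {4, 6, 7, 8}  B7 = {1, 4, 6, 9}
Tree: B1–B2, B1–B3, B3–B4, B1–B5, B1–B6, B2–B7
Each bag holds 4 vertices, so the decomposition has width 3, which upper-bounds the treewidth. On the other hand G contains the 4-clique {4, 6, 7, 8}. A clique must lie in a single bag of any decomposition, so no decomposition can have width below 3. The upper and lower bounds meet at 3, so that is the treewidth.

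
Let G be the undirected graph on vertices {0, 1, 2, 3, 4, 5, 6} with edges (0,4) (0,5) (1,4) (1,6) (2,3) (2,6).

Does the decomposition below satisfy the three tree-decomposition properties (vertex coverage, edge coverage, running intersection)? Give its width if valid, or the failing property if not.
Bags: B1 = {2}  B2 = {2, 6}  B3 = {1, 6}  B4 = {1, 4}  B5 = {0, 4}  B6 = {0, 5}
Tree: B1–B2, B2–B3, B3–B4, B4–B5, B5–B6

No — vertex 3 appears in no bag.

A tree decomposition must satisfy three properties: every vertex lies in some bag; for every edge, both endpoints lie together in some bag; and for every vertex, the bags containing it form a connected subtree. Here vertex 3 appears in no bag, so the decomposition is invalid.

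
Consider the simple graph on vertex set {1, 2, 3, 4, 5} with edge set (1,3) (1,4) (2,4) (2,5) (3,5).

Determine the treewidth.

A width-2 tree decomposition is:
Bags: B1 = {2, 3, 5}  B2 = {2, 3, 4}  B3 = {1, 3, 4}
Tree: B1–B2, B2–B3
The largest bag has 3 vertices, giving width 2; this decomposition certifies tw(G) ≤ 2. The edges 3–5–2–4–1–3 form a cycle, so G is not a tree and its treewidth is at least 2. Hence tw(G) = 2 exactly.

2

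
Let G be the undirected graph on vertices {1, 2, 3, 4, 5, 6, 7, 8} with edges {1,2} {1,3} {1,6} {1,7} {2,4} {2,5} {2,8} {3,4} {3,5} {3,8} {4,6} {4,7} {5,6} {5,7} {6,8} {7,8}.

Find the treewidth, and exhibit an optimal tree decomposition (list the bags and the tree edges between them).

Treewidth 4.
One optimal decomposition is:
Bags: B1 = {1, 2, 4, 5, 8}  B2 = {1, 4, 5, 6, 8}  B3 = {1, 4, 5, 7, 8}  B4 = {1, 3, 4, 5, 8}
Tree: B1–B2, B2–B3, B3–B4

Each bag holds 5 vertices, so the decomposition has width 4, which upper-bounds the treewidth. For the lower bound: the 5 vertex sets {1,2}, {4,6}, {5,7}, {8}, {3} are disjoint, each induces a connected subgraph, and every pair is joined by at least one edge of G. Contracting each set to a single vertex therefore yields K_{5} as a minor, and since treewidth is minor-monotone, tw(G) ≥ tw(K_{5}) = 4. The upper and lower bounds meet at 4, so that is the treewidth.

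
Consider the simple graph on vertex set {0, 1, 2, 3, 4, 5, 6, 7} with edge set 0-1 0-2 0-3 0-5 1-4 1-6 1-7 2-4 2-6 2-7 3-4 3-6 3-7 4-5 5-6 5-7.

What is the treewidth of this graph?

A width-4 tree decomposition is:
Bags: B1 = {0, 1, 4, 6, 7}  B2 = {0, 2, 4, 6, 7}  B3 = {0, 3, 4, 6, 7}  B4 = {0, 4, 5, 6, 7}
Tree: B1–B2, B2–B3, B3–B4
Each bag holds 5 vertices, so the decomposition has width 4, which upper-bounds the treewidth. For the lower bound: the 5 vertex sets {1,4}, {2,6}, {0,3}, {7}, {5} are disjoint, each induces a connected subgraph, and every pair is joined by at least one edge of G. Contracting each set to a single vertex therefore yields K_{5} as a minor, and since treewidth is minor-monotone, tw(G) ≥ tw(K_{5}) = 4. Combining the bounds, tw(G) = 4.

4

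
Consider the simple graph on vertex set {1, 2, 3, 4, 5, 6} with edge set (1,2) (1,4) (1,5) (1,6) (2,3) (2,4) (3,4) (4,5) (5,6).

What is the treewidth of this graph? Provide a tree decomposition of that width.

Treewidth 2.
Bags: B1 = {1, 4, 5}  B2 = {1, 5, 6}  B3 = {1, 2, 4}  B4 = {2, 3, 4}
Tree: B1–B2, B1–B3, B3–B4

Every bag has size at most 3, so the width is 3 − 1 = 2 and tw(G) ≤ 2. For the lower bound, the 3 vertices {1, 2, 4} are pairwise adjacent, and any tree decomposition puts a clique entirely inside one bag — forcing width ≥ 2. Hence tw(G) = 2 exactly.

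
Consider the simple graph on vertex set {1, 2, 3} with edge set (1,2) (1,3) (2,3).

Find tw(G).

A width-2 tree decomposition is:
Bags: B1 = {1, 2, 3}
Tree: (single bag)
A single bag containing all 3 vertices is trivially a valid decomposition of width 2. For the lower bound, the 3 vertices {1, 2, 3} are pairwise adjacent, and any tree decomposition puts a clique entirely inside one bag — forcing width ≥ 2. The upper and lower bounds meet at 2, so that is the treewidth.

2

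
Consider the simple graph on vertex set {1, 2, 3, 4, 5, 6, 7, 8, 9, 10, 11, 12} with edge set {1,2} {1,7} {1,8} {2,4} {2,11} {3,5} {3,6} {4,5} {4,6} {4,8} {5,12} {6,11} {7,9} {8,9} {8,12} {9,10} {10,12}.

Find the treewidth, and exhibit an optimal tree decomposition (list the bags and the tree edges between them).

Each bag holds 4 vertices, so the decomposition has width 3, which upper-bounds the treewidth. For the lower bound: the 4 vertex sets {7,9,10}, {1}, {8}, {2,4,5,12} are disjoint, each induces a connected subgraph, and every pair is joined by at least one edge of G. Contracting each set to a single vertex therefore yields K_{4} as a minor, and since treewidth is minor-monotone, tw(G) ≥ tw(K_{4}) = 3. Combining the bounds, tw(G) = 3.

Treewidth 3.
One such decomposition:
Bags: B1 = {1, 7, 9, 10}  B2 = {1, 8, 9, 10}  B3 = {1, 8, 10, 12}  B4 = {1, 2, 8, 12}  B5 = {2, 4, 8, 12}  B6 = {2, 4, 5, 12}  B7 = {2, 4, 5, 11}  B8 = {4, 5, 6, 11}  B9 = {3, 5, 6, 11}
Tree: B1–B2, B2–B3, B3–B4, B4–B5, B5–B6, B6–B7, B7–B8, B8–B9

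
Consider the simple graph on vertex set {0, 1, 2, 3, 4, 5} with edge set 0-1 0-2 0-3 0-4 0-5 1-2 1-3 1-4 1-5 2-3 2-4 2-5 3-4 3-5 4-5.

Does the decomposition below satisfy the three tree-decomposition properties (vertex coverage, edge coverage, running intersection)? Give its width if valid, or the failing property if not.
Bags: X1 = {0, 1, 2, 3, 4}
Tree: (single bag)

A tree decomposition must satisfy three properties: every vertex lies in some bag; for every edge, both endpoints lie together in some bag; and for every vertex, the bags containing it form a connected subtree. Here vertex 5 appears in no bag, so the decomposition is invalid.

No — vertex 5 appears in no bag.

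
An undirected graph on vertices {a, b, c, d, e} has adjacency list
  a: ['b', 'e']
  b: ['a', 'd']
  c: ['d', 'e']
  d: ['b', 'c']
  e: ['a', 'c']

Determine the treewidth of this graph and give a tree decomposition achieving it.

Treewidth 2.
Bags: B1 = {b, c, d}  B2 = {a, b, c}  B3 = {a, c, e}
Tree: B1–B2, B2–B3

The largest bag has 3 vertices, giving width 2; this decomposition certifies tw(G) ≤ 2. For the lower bound, G contains the cycle c–d–b–a–e–c, so G is not a forest; only forests have treewidth ≤ 1, hence tw(G) ≥ 2. Therefore the treewidth is 2.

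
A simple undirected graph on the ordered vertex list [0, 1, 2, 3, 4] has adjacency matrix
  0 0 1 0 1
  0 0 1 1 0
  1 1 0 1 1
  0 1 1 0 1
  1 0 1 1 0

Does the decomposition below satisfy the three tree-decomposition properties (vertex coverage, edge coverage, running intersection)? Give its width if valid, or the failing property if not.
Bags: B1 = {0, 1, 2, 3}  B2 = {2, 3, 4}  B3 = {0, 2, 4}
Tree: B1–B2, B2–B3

No — bags containing vertex 0 are not connected in the tree.

A tree decomposition must satisfy three properties: every vertex lies in some bag; for every edge, both endpoints lie together in some bag; and for every vertex, the bags containing it form a connected subtree. Here bags containing vertex 0 are not connected in the tree, so the decomposition is invalid.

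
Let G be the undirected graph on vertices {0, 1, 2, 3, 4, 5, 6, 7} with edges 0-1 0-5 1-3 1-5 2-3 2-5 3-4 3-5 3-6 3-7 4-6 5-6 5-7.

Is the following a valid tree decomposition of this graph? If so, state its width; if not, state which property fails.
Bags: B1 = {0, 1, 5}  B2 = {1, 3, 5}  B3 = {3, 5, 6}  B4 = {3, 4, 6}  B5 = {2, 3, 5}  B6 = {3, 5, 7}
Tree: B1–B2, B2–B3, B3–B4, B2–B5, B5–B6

Yes; width 2.

Every vertex of G appears in some bag (union = {0, 1, 2, 3, 4, 5, 6, 7}); every edge is covered by a bag; and for each vertex v the set of bags containing v is connected in the bag tree. The decomposition is therefore valid. The largest bag has 3 vertices, so the width is 2.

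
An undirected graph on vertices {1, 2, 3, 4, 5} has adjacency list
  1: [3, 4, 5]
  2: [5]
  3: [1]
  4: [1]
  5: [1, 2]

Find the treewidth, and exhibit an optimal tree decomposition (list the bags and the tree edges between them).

Each bag holds 2 vertices, so the decomposition has width 1, which upper-bounds the treewidth. G has an edge, so its treewidth is at least 1. Combining the bounds, tw(G) = 1.

Treewidth 1.
One optimal decomposition is:
Bags: B1 = {1, 5}  B2 = {1, 3}  B3 = {1, 4}  B4 = {2, 5}
Tree: B1–B2, B1–B3, B1–B4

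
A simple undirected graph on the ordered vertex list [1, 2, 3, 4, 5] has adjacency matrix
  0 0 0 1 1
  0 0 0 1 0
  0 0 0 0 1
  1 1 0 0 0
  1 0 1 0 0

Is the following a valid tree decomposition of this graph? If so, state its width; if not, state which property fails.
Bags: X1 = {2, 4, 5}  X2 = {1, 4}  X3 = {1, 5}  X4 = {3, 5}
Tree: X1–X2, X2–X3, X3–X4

A tree decomposition must satisfy three properties: every vertex lies in some bag; for every edge, both endpoints lie together in some bag; and for every vertex, the bags containing it form a connected subtree. Here bags containing vertex 5 are not connected in the tree, so the decomposition is invalid.

No — bags containing vertex 5 are not connected in the tree.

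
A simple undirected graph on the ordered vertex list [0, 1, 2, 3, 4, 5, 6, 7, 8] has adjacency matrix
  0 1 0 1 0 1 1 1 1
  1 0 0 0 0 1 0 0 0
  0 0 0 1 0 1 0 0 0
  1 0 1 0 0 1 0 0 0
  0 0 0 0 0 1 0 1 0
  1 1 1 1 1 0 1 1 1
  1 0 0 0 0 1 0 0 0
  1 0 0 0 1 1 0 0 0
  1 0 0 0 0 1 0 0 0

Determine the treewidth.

2

A width-2 tree decomposition is:
Bags: B1 = {0, 3, 5}  B2 = {0, 5, 8}  B3 = {0, 5, 7}  B4 = {0, 5, 6}  B5 = {2, 3, 5}  B6 = {0, 1, 5}  B7 = {4, 5, 7}
Tree: B1–B2, B2–B3, B2–B4, B1–B5, B1–B6, B3–B7
The largest bag has 3 vertices, giving width 2; this decomposition certifies tw(G) ≤ 2. Conversely, {0, 1, 5} is a clique of size 3, and the vertices of any clique must share a bag in every tree decomposition; so some bag has ≥ 3 vertices and tw(G) ≥ 2. Therefore the treewidth is 2.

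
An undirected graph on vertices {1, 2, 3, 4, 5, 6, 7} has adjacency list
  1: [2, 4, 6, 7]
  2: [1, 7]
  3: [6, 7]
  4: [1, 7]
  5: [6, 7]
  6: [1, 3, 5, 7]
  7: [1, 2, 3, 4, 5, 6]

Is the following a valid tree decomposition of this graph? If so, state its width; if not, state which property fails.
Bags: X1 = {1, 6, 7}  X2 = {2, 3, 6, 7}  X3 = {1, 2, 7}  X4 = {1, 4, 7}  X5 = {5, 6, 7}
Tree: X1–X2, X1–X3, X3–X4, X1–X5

No — bags containing vertex 2 are not connected in the tree.

A tree decomposition must satisfy three properties: every vertex lies in some bag; for every edge, both endpoints lie together in some bag; and for every vertex, the bags containing it form a connected subtree. Here bags containing vertex 2 are not connected in the tree, so the decomposition is invalid.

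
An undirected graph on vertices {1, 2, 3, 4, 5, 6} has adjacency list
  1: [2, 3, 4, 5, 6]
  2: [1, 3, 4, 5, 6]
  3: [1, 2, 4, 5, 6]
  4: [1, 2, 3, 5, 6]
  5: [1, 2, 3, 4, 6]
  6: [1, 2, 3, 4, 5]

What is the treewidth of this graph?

A width-5 tree decomposition is:
Bags: B1 = {1, 2, 3, 4, 5, 6}
Tree: (single bag)
With just one bag of size 6, the width is 6 − 1 = 5, so tw(G) ≤ 5. For the lower bound, the 6 vertices {1, 2, 3, 4, 5, 6} are pairwise adjacent, and any tree decomposition puts a clique entirely inside one bag — forcing width ≥ 5. Therefore the treewidth is 5.

5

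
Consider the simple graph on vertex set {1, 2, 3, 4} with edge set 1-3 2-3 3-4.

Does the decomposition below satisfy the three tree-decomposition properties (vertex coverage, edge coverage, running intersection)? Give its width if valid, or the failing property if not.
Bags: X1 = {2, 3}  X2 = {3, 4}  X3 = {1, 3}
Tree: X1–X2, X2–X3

Every vertex of G appears in some bag (union = {1, 2, 3, 4}); every edge is covered by a bag; and for each vertex v the set of bags containing v is connected in the bag tree. The decomposition is therefore valid. The largest bag has 2 vertices, so the width is 1.

Yes; width 1.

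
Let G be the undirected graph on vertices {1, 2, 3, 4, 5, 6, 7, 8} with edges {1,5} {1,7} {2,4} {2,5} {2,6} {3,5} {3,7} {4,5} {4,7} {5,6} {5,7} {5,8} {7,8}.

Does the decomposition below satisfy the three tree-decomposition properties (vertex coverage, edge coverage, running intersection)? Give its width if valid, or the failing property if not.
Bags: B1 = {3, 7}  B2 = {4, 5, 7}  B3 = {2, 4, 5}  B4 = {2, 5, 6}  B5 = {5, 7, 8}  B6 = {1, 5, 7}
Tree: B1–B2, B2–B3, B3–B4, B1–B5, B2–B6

No — edge (5,3) lies in no bag.

A tree decomposition must satisfy three properties: every vertex lies in some bag; for every edge, both endpoints lie together in some bag; and for every vertex, the bags containing it form a connected subtree. Here edge (5,3) lies in no bag, so the decomposition is invalid.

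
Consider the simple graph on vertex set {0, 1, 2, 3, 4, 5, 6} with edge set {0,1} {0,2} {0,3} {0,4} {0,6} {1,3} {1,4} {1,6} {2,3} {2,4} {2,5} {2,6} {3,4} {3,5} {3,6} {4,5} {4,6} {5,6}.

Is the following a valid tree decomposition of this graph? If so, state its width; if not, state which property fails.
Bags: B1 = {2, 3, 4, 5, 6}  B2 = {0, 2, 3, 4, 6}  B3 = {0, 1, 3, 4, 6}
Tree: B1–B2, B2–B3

Checking the three conditions: (i) the bags cover all of {0, 1, 2, 3, 4, 5, 6}; (ii) for each edge, some bag contains both endpoints; (iii) the bags containing any fixed vertex form a subtree. All hold, so the decomposition is valid with width 5 − 1 = 4.

Yes; width 4.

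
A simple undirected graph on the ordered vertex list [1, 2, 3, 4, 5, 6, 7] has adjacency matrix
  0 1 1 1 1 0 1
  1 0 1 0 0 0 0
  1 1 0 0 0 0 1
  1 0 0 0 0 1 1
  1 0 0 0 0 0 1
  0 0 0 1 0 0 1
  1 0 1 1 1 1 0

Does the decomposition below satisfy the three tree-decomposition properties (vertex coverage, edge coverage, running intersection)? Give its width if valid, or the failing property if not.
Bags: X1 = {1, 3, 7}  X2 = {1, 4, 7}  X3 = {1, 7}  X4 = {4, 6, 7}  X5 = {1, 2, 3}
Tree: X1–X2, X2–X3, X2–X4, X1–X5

A tree decomposition must satisfy three properties: every vertex lies in some bag; for every edge, both endpoints lie together in some bag; and for every vertex, the bags containing it form a connected subtree. Here vertex 5 appears in no bag, so the decomposition is invalid.

No — vertex 5 appears in no bag.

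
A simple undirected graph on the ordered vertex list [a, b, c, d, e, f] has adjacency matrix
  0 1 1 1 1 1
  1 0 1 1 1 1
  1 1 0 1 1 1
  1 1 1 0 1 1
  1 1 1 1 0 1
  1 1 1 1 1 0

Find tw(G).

A width-5 tree decomposition is:
Bags: B1 = {a, b, c, d, e, f}
Tree: (single bag)
With just one bag of size 6, the width is 6 − 1 = 5, so tw(G) ≤ 5. On the other hand G contains the 6-clique {a, b, c, d, e, f}. A clique must lie in a single bag of any decomposition, so no decomposition can have width below 5. Hence tw(G) = 5 exactly.

5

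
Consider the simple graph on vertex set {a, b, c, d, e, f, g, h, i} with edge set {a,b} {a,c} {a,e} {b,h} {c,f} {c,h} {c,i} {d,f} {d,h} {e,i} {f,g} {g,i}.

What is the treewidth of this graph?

A width-3 tree decomposition is:
Bags: B1 = {a, b, d, h}  B2 = {a, c, d, h}  B3 = {a, c, d, f}  B4 = {a, c, e, f}  B5 = {c, e, f, i}  B6 = {e, f, g, i}
Tree: B1–B2, B2–B3, B3–B4, B4–B5, B5–B6
Every bag has size at most 4, so the width is 4 − 1 = 3 and tw(G) ≤ 3. For the lower bound: the 4 vertex sets {b,d,h}, {a}, {c}, {e,f,g,i} are disjoint, each induces a connected subgraph, and every pair is joined by at least one edge of G. Contracting each set to a single vertex therefore yields K_{4} as a minor, and since treewidth is minor-monotone, tw(G) ≥ tw(K_{4}) = 3. The upper and lower bounds meet at 3, so that is the treewidth.

3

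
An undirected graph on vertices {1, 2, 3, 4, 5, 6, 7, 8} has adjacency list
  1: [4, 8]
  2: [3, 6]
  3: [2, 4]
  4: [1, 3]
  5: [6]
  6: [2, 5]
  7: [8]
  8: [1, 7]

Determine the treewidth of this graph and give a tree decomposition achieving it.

The largest bag has 2 vertices, giving width 1; this decomposition certifies tw(G) ≤ 1. G has an edge, so its treewidth is at least 1. Therefore the treewidth is 1.

Treewidth 1.
One such decomposition:
Bags: B1 = {7, 8}  B2 = {1, 8}  B3 = {1, 4}  B4 = {3, 4}  B5 = {2, 3}  B6 = {2, 6}  B7 = {5, 6}
Tree: B1–B2, B2–B3, B3–B4, B4–B5, B5–B6, B6–B7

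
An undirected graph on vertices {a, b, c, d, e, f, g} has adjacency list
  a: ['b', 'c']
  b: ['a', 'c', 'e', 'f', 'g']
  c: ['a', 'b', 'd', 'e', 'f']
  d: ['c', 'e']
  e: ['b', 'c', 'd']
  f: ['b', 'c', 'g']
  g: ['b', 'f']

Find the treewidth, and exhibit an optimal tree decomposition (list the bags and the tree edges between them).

Every bag has size at most 3, so the width is 3 − 1 = 2 and tw(G) ≤ 2. On the other hand G contains the 3-clique {b, f, g}. A clique must lie in a single bag of any decomposition, so no decomposition can have width below 2. The upper and lower bounds meet at 2, so that is the treewidth.

Treewidth 2.
One optimal decomposition is:
Bags: B1 = {a, b, c}  B2 = {b, c, f}  B3 = {b, f, g}  B4 = {b, c, e}  B5 = {c, d, e}
Tree: B1–B2, B2–B3, B1–B4, B4–B5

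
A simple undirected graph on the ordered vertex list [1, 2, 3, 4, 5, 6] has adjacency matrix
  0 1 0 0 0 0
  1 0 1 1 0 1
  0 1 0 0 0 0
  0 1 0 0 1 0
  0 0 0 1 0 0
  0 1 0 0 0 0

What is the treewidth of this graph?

1

A width-1 tree decomposition is:
Bags: B1 = {1, 2}  B2 = {2, 4}  B3 = {2, 6}  B4 = {4, 5}  B5 = {2, 3}
Tree: B1–B2, B2–B3, B2–B4, B1–B5
Each bag holds 2 vertices, so the decomposition has width 1, which upper-bounds the treewidth. G has an edge, so its treewidth is at least 1. The upper and lower bounds meet at 1, so that is the treewidth.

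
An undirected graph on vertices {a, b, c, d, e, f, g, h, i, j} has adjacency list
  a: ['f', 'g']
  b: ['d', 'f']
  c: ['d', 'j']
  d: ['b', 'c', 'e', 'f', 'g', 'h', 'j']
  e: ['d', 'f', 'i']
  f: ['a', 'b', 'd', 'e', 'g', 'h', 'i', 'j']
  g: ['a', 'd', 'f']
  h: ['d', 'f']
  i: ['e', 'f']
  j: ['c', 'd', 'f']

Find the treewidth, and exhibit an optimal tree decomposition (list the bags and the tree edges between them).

Every bag has size at most 3, so the width is 3 − 1 = 2 and tw(G) ≤ 2. On the other hand G contains the 3-clique {c, d, j}. A clique must lie in a single bag of any decomposition, so no decomposition can have width below 2. Hence tw(G) = 2 exactly.

Treewidth 2.
One such decomposition:
Bags: B1 = {d, f, h}  B2 = {d, f, j}  B3 = {d, e, f}  B4 = {b, d, f}  B5 = {e, f, i}  B6 = {d, f, g}  B7 = {a, f, g}  B8 = {c, d, j}
Tree: B1–B2, B2–B3, B3–B4, B3–B5, B4–B6, B6–B7, B2–B8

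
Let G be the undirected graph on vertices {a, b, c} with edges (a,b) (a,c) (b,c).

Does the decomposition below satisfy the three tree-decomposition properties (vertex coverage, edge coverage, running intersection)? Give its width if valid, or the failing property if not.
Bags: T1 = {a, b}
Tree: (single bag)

No — vertex c appears in no bag.

A tree decomposition must satisfy three properties: every vertex lies in some bag; for every edge, both endpoints lie together in some bag; and for every vertex, the bags containing it form a connected subtree. Here vertex c appears in no bag, so the decomposition is invalid.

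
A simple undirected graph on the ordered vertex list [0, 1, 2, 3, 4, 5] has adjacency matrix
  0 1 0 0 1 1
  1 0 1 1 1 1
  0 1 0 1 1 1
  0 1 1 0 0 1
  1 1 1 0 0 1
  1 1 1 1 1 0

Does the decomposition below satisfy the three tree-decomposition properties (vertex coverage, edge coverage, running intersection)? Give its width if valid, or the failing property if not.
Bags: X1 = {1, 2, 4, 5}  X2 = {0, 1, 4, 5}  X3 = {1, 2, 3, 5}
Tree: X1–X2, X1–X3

Checking the three conditions: (i) the bags cover all of {0, 1, 2, 3, 4, 5}; (ii) for each edge, some bag contains both endpoints; (iii) the bags containing any fixed vertex form a subtree. All hold, so the decomposition is valid with width 4 − 1 = 3.

Yes; width 3.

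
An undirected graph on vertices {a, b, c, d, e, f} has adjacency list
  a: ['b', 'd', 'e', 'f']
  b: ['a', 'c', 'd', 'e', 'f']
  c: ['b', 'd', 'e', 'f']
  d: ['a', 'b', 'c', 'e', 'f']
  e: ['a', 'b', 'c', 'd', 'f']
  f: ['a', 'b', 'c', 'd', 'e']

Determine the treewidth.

A width-4 tree decomposition is:
Bags: B1 = {b, c, d, e, f}  B2 = {a, b, d, e, f}
Tree: B1–B2
Each bag holds 5 vertices, so the decomposition has width 4, which upper-bounds the treewidth. For the lower bound, the 5 vertices {b, c, d, e, f} are pairwise adjacent, and any tree decomposition puts a clique entirely inside one bag — forcing width ≥ 4. Combining the bounds, tw(G) = 4.

4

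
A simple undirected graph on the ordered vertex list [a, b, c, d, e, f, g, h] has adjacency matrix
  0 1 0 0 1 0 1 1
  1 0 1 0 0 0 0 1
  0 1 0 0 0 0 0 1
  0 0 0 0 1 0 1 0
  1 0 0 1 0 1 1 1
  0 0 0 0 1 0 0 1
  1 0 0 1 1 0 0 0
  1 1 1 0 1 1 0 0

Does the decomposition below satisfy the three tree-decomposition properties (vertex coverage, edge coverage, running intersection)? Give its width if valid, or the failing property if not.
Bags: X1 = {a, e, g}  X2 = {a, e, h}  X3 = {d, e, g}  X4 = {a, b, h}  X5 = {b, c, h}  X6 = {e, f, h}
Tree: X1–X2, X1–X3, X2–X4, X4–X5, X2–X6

Yes; width 2.

Checking the three conditions: (i) the bags cover all of {a, b, c, d, e, f, g, h}; (ii) for each edge, some bag contains both endpoints; (iii) the bags containing any fixed vertex form a subtree. All hold, so the decomposition is valid with width 3 − 1 = 2.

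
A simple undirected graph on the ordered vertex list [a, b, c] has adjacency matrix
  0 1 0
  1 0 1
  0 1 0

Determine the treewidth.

1

A width-1 tree decomposition is:
Bags: B1 = {b, c}  B2 = {a, b}
Tree: B1–B2
Every bag has size at most 2, so the width is 2 − 1 = 1 and tw(G) ≤ 1. Since G has at least one edge (e.g. b–c), it is not an edgeless graph, so tw(G) ≥ 1. Combining the bounds, tw(G) = 1.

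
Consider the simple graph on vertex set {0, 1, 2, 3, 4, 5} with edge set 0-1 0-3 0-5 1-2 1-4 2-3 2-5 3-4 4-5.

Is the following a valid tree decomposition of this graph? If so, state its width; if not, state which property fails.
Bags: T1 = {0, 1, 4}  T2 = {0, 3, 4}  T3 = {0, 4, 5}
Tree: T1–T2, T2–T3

No — vertex 2 appears in no bag.

A tree decomposition must satisfy three properties: every vertex lies in some bag; for every edge, both endpoints lie together in some bag; and for every vertex, the bags containing it form a connected subtree. Here vertex 2 appears in no bag, so the decomposition is invalid.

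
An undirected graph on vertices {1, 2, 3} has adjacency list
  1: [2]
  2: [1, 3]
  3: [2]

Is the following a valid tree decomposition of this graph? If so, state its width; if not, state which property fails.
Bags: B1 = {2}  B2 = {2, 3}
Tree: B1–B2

No — vertex 1 appears in no bag.

A tree decomposition must satisfy three properties: every vertex lies in some bag; for every edge, both endpoints lie together in some bag; and for every vertex, the bags containing it form a connected subtree. Here vertex 1 appears in no bag, so the decomposition is invalid.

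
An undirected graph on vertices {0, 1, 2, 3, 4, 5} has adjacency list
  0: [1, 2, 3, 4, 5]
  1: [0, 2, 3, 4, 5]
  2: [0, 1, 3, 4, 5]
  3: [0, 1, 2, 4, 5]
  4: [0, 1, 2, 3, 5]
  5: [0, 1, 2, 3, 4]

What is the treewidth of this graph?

A width-5 tree decomposition is:
Bags: B1 = {0, 1, 2, 3, 4, 5}
Tree: (single bag)
A single bag containing all 6 vertices is trivially a valid decomposition of width 5. Conversely, {0, 1, 2, 3, 4, 5} is a clique of size 6, and the vertices of any clique must share a bag in every tree decomposition; so some bag has ≥ 6 vertices and tw(G) ≥ 5. Hence tw(G) = 5 exactly.

5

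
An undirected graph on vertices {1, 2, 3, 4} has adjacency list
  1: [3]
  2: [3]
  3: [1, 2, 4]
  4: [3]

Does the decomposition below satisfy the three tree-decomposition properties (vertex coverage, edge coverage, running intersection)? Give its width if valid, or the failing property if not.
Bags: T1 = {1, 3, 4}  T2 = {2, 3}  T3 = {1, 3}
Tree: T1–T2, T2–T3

No — bags containing vertex 1 are not connected in the tree.

A tree decomposition must satisfy three properties: every vertex lies in some bag; for every edge, both endpoints lie together in some bag; and for every vertex, the bags containing it form a connected subtree. Here bags containing vertex 1 are not connected in the tree, so the decomposition is invalid.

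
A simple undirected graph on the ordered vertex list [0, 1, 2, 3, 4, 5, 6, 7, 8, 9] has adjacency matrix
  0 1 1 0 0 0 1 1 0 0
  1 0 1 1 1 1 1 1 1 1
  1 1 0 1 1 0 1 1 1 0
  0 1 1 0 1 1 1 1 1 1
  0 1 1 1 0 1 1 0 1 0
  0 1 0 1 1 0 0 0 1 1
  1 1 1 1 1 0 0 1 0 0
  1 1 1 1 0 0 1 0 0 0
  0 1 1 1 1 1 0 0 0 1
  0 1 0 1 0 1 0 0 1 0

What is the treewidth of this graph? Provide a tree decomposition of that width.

The largest bag has 5 vertices, giving width 4; this decomposition certifies tw(G) ≤ 4. For the lower bound, the 5 vertices {0, 1, 2, 6, 7} are pairwise adjacent, and any tree decomposition puts a clique entirely inside one bag — forcing width ≥ 4. Therefore the treewidth is 4.

Treewidth 4.
Bags: B1 = {1, 2, 3, 6, 7}  B2 = {0, 1, 2, 6, 7}  B3 = {1, 2, 3, 4, 6}  B4 = {1, 2, 3, 4, 8}  B5 = {1, 3, 4, 5, 8}  B6 = {1, 3, 5, 8, 9}
Tree: B1–B2, B1–B3, B3–B4, B4–B5, B5–B6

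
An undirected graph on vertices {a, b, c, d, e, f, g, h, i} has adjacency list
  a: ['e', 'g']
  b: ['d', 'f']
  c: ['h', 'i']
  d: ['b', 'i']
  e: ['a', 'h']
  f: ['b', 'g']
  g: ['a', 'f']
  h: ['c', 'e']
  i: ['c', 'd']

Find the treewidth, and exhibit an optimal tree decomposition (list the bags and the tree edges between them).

The largest bag has 3 vertices, giving width 2; this decomposition certifies tw(G) ≤ 2. The edges a–e–h–c–i–d–b–f–g–a form a cycle, so G is not a tree and its treewidth is at least 2. The upper and lower bounds meet at 2, so that is the treewidth.

Treewidth 2.
Bags: B1 = {a, e, h}  B2 = {a, c, h}  B3 = {a, c, i}  B4 = {a, d, i}  B5 = {a, b, d}  B6 = {a, b, f}  B7 = {a, f, g}
Tree: B1–B2, B2–B3, B3–B4, B4–B5, B5–B6, B6–B7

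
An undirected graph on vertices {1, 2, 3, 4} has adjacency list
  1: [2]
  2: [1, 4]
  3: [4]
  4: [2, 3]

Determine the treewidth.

1

A width-1 tree decomposition is:
Bags: B1 = {1, 2}  B2 = {2, 4}  B3 = {3, 4}
Tree: B1–B2, B2–B3
Every bag has size at most 2, so the width is 2 − 1 = 1 and tw(G) ≤ 1. Any graph with an edge has treewidth ≥ 1, and G has the edge 1–2. Hence tw(G) = 1 exactly.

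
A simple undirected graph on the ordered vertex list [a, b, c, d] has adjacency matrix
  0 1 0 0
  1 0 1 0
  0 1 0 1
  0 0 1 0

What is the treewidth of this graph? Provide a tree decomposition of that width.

Treewidth 1.
One such decomposition:
Bags: B1 = {c, d}  B2 = {b, c}  B3 = {a, b}
Tree: B1–B2, B2–B3

Every bag has size at most 2, so the width is 2 − 1 = 1 and tw(G) ≤ 1. Any graph with an edge has treewidth ≥ 1, and G has the edge d–c. Combining the bounds, tw(G) = 1.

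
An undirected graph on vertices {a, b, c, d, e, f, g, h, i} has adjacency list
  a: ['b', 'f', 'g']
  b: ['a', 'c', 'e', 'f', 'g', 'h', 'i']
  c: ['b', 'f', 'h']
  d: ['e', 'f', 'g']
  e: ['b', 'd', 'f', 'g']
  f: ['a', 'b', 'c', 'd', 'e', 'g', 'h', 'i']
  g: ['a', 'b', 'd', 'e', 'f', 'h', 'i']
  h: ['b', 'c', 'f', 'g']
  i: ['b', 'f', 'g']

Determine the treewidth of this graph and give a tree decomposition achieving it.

Treewidth 3.
Bags: B1 = {b, e, f, g}  B2 = {b, f, g, h}  B3 = {b, f, g, i}  B4 = {d, e, f, g}  B5 = {a, b, f, g}  B6 = {b, c, f, h}
Tree: B1–B2, B2–B3, B1–B4, B1–B5, B2–B6

The largest bag has 4 vertices, giving width 3; this decomposition certifies tw(G) ≤ 3. Conversely, {d, e, f, g} is a clique of size 4, and the vertices of any clique must share a bag in every tree decomposition; so some bag has ≥ 4 vertices and tw(G) ≥ 3. Therefore the treewidth is 3.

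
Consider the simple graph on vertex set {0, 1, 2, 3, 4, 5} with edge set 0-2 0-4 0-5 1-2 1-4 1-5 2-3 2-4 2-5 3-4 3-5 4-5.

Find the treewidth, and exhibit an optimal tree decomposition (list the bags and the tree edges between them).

Each bag holds 4 vertices, so the decomposition has width 3, which upper-bounds the treewidth. Conversely, {0, 2, 4, 5} is a clique of size 4, and the vertices of any clique must share a bag in every tree decomposition; so some bag has ≥ 4 vertices and tw(G) ≥ 3. Hence tw(G) = 3 exactly.

Treewidth 3.
One optimal decomposition is:
Bags: B1 = {1, 2, 4, 5}  B2 = {2, 3, 4, 5}  B3 = {0, 2, 4, 5}
Tree: B1–B2, B2–B3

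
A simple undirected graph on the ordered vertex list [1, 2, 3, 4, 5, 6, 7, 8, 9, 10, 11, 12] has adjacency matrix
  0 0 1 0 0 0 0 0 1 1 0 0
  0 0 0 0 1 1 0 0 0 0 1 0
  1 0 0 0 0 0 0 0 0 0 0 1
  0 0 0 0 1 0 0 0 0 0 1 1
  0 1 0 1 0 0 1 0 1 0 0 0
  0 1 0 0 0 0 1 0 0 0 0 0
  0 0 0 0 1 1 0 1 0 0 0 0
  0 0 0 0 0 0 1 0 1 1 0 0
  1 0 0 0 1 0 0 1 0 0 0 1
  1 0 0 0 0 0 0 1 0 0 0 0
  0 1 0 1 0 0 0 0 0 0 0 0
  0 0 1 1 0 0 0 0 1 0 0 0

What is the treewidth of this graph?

A width-3 tree decomposition is:
Bags: B1 = {2, 6, 7, 11}  B2 = {2, 5, 7, 11}  B3 = {4, 5, 7, 11}  B4 = {4, 5, 7, 8}  B5 = {4, 5, 8, 9}  B6 = {4, 8, 9, 12}  B7 = {8, 9, 10, 12}  B8 = {1, 9, 10, 12}  B9 = {1, 3, 10, 12}
Tree: B1–B2, B2–B3, B3–B4, B4–B5, B5–B6, B6–B7, B7–B8, B8–B9
Each bag holds 4 vertices, so the decomposition has width 3, which upper-bounds the treewidth. For the lower bound: the 4 vertex sets {2,6,11}, {7}, {5}, {4,8,9,12} are disjoint, each induces a connected subgraph, and every pair is joined by at least one edge of G. Contracting each set to a single vertex therefore yields K_{4} as a minor, and since treewidth is minor-monotone, tw(G) ≥ tw(K_{4}) = 3. Therefore the treewidth is 3.

3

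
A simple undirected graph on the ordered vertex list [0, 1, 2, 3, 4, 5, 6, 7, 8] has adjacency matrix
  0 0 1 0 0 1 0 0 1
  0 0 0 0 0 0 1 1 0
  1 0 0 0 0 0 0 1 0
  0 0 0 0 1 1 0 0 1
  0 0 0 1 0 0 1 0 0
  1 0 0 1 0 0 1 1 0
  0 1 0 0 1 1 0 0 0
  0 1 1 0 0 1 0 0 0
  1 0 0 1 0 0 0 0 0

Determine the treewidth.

A width-3 tree decomposition is:
Bags: B1 = {3, 4, 6, 8}  B2 = {3, 5, 6, 8}  B3 = {0, 5, 6, 8}  B4 = {0, 1, 5, 6}  B5 = {0, 1, 5, 7}  B6 = {0, 1, 2, 7}
Tree: B1–B2, B2–B3, B3–B4, B4–B5, B5–B6
The largest bag has 4 vertices, giving width 3; this decomposition certifies tw(G) ≤ 3. For the lower bound: the 4 vertex sets {3,4,8}, {6}, {5}, {0,1,2,7} are disjoint, each induces a connected subgraph, and every pair is joined by at least one edge of G. Contracting each set to a single vertex therefore yields K_{4} as a minor, and since treewidth is minor-monotone, tw(G) ≥ tw(K_{4}) = 3. Hence tw(G) = 3 exactly.

3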